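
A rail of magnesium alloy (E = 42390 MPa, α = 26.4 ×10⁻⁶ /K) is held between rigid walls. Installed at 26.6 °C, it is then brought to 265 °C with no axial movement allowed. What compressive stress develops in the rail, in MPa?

267 MPa

E = 42390 MPa = 42.39 GPa.
ΔT = 238.4 K. Constrained thermal stress σ = E·α·ΔT = 42.39×10³ MPa × 26.4×10⁻⁶ × 238.4 = 267 MPa (compressive).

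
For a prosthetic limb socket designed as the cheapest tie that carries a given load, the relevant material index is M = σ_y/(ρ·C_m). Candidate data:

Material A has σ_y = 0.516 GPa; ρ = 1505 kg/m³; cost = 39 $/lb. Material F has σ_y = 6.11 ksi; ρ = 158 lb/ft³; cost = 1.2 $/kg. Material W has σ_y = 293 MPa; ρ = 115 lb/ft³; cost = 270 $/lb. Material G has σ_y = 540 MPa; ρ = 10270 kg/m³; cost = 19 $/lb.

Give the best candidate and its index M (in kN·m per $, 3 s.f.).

Convert each candidate to consistent units, then evaluate M:
  material A: σ_y = 516.0 MPa, ρ = 1505 kg/m³, cost = 85.98 $/kg
  material F: σ_y = 42.13 MPa, ρ = 2531 kg/m³, cost = 1.200 $/kg
  material W: σ_y = 293.0 MPa, ρ = 1842 kg/m³, cost = 595.2 $/kg
  material G: σ_y = 540.0 MPa, ρ = 10270 kg/m³, cost = 41.89 $/kg
  material F: M = 13.9 kN·m per $
  material A: M = 3.99 kN·m per $
  material G: M = 1.26 kN·m per $
  material W: M = 0.267 kN·m per $
Material F has the largest M.

material F, M = 13.9 kN·m per $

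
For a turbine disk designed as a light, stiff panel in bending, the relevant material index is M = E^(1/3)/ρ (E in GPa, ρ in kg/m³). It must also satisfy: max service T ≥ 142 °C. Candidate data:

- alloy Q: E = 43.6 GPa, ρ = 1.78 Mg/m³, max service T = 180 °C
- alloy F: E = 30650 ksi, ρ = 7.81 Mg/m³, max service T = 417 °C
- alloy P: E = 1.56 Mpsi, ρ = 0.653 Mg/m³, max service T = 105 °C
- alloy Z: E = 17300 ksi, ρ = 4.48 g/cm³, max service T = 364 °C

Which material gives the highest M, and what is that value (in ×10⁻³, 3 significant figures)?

alloy Q, M = 1.98×10⁻³

Screen on constraints: max service T ≥ 142 °C. Survivors: alloy Q, alloy F, alloy Z.
After converting to SI:
  alloy Q: E = 43.60 GPa, ρ = 1780 kg/m³
  alloy F: E = 211.3 GPa, ρ = 7810 kg/m³
  alloy Z: E = 119.3 GPa, ρ = 4480 kg/m³
  alloy Q: M = 1.98×10⁻³
  alloy Z: M = 1.10×10⁻³
  alloy F: M = 0.763×10⁻³
Alloy Q has the largest M.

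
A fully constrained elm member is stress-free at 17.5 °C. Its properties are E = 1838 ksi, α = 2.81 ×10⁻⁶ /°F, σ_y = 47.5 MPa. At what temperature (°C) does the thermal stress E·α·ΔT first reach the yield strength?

759 °C

E = 1838 ksi = 12.67 GPa.
α = 2.81×10⁻⁶/°F × 9/5 = 5.06×10⁻⁶/K.
E·α·ΔT = 47.50 MPa ⇒ ΔT = 47.50 / (12.67×10³ × 5.06×10⁻⁶) = 741.1 K.
T = 17.5 + 741.1 = 758.6 °C.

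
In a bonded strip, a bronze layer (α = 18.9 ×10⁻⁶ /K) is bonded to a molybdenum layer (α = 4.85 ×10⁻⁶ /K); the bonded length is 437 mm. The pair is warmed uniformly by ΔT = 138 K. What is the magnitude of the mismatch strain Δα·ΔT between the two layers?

1.94×10⁻³

Δα = |18.9 − 4.85|×10⁻⁶/K = 14.0×10⁻⁶/K.
Mismatch strain = Δα·ΔT = 14.0×10⁻⁶ × 138.0 = 1.94×10⁻³.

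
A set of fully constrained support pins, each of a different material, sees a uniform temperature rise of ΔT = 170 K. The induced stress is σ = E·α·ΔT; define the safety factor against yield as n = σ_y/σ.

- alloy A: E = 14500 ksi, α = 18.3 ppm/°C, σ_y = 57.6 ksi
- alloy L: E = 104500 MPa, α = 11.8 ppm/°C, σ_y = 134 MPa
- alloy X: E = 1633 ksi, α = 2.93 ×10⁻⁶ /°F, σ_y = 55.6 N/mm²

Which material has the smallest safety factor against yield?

Converting E to GPa, α to ×10⁻⁶/K, σ_y to MPa, then σ and n for each:
  alloy A: E = 99.97, α = 18.3, σ_y = 397.1 → σ = 311 MPa, n = 1.28
  alloy L: E = 104.5, α = 11.8, σ_y = 134.0 → σ = 210 MPa, n = 0.639
  alloy X: E = 11.26, α = 5.27, σ_y = 55.60 → σ = 10.1 MPa, n = 5.51
Smallest n: alloy L with n = 0.639.

alloy L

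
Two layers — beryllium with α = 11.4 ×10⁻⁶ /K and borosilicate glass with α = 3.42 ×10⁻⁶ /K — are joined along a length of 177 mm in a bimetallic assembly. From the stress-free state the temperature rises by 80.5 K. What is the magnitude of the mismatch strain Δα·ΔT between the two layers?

Δα = |11.4 − 3.42|×10⁻⁶/K = 7.98×10⁻⁶/K.
Mismatch strain = Δα·ΔT = 7.98×10⁻⁶ × 80.5 = 6.42×10⁻⁴.

6.42×10⁻⁴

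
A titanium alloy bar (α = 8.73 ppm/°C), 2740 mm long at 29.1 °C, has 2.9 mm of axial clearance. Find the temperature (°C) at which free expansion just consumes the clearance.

α·L₀·ΔT = 2.9 mm ⇒ ΔT = 2.9 / (8.73×10⁻⁶ × 2740.0) = 121.2 K.
T = 29.1 + 121.2 = 150.3 °C.

150 °C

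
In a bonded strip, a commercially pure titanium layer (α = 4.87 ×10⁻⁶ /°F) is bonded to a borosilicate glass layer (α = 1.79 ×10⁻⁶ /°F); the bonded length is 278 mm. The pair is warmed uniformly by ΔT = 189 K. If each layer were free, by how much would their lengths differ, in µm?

291 µm

commercially pure titanium: α = 4.87×10⁻⁶/°F × 9/5 = 8.77×10⁻⁶/K.
borosilicate glass: α = 1.79×10⁻⁶/°F × 9/5 = 3.22×10⁻⁶/K.
Δα = |8.77 − 3.22|×10⁻⁶/K = 5.54×10⁻⁶/K.
ΔL_mismatch = Δα·L·ΔT = 5.54×10⁻⁶ × 278.0 mm × 189.0 K = 291 µm.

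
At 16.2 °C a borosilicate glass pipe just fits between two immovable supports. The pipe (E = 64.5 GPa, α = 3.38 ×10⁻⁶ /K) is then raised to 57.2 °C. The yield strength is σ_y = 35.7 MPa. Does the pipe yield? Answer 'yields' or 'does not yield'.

does not yield

ΔT = 41.00 K. Constrained thermal stress σ = E·α·ΔT = 64.50×10³ MPa × 3.38×10⁻⁶ × 41.00 = 8.94 MPa (compressive).
Compare to σ_y = 35.7 MPa: σ < σ_y, so it does not yield.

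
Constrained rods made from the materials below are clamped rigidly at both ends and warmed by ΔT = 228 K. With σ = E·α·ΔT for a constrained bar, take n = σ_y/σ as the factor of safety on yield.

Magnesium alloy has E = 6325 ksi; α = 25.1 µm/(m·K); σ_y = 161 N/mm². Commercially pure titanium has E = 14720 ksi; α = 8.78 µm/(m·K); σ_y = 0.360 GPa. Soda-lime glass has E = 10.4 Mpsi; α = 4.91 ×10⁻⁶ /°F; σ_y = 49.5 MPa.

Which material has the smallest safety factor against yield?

With everything in SI (GPa, ×10⁻⁶/K, MPa):
  magnesium alloy: E = 43.61, α = 25.1, σ_y = 161.0 → σ = 250 MPa, n = 0.645
  commercially pure titanium: E = 101.5, α = 8.78, σ_y = 360.0 → σ = 203 MPa, n = 1.77
  soda-lime glass: E = 71.71, α = 8.84, σ_y = 49.50 → σ = 144 MPa, n = 0.343
The minimum is soda-lime glass at n = 0.343.

soda-lime glass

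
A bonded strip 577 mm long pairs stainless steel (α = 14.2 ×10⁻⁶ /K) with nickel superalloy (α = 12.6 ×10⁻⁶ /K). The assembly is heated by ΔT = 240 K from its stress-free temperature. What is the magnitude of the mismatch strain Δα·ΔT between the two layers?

Δα = |14.2 − 12.6|×10⁻⁶/K = 1.60×10⁻⁶/K.
Mismatch strain = Δα·ΔT = 1.60×10⁻⁶ × 240.0 = 3.84×10⁻⁴.

3.84×10⁻⁴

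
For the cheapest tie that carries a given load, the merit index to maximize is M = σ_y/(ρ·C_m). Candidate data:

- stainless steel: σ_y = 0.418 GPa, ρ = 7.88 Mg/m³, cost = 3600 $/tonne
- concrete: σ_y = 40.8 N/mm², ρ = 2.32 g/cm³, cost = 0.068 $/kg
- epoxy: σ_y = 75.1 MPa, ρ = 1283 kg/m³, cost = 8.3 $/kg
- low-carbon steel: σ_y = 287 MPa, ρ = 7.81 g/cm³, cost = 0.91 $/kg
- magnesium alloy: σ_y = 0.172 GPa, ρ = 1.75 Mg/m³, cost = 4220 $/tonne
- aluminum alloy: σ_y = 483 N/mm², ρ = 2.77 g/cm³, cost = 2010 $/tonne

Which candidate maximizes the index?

Normalizing units and computing the index:
  stainless steel: σ_y = 418.0 MPa, ρ = 7880 kg/m³, cost = 3.600 $/kg
  concrete: σ_y = 40.80 MPa, ρ = 2320 kg/m³, cost = 0.06800 $/kg
  epoxy: σ_y = 75.10 MPa, ρ = 1283 kg/m³, cost = 8.300 $/kg
  low-carbon steel: σ_y = 287.0 MPa, ρ = 7810 kg/m³, cost = 0.9100 $/kg
  magnesium alloy: σ_y = 172.0 MPa, ρ = 1750 kg/m³, cost = 4.220 $/kg
  aluminum alloy: σ_y = 483.0 MPa, ρ = 2770 kg/m³, cost = 2.010 $/kg
  concrete: M = 259 kN·m per $
  aluminum alloy: M = 86.8 kN·m per $
  low-carbon steel: M = 40.4 kN·m per $
  magnesium alloy: M = 23.3 kN·m per $
  stainless steel: M = 14.7 kN·m per $
  epoxy: M = 7.05 kN·m per $
Concrete has the largest M.

concrete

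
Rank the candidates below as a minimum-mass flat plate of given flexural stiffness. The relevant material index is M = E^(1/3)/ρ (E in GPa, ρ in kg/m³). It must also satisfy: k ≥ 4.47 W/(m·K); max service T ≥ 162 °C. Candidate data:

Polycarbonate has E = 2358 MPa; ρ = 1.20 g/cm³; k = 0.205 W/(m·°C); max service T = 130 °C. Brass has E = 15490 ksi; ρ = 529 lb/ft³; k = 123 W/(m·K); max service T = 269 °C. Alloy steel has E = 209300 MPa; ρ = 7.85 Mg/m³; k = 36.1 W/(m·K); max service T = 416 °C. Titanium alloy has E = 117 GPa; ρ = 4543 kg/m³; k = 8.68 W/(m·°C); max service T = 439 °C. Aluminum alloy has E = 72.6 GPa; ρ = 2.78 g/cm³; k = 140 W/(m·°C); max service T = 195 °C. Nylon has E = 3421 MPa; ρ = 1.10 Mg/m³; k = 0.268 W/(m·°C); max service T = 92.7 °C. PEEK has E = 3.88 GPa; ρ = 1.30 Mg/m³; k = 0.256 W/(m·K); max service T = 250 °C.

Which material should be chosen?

Screen on constraints: k ≥ 4.47 W/(m·K); max service T ≥ 162 °C. Survivors: brass, alloy steel, titanium alloy, aluminum alloy.
In SI units:
  brass: E = 106.8 GPa, ρ = 8474 kg/m³
  alloy steel: E = 209.3 GPa, ρ = 7850 kg/m³
  titanium alloy: E = 117.0 GPa, ρ = 4543 kg/m³
  aluminum alloy: E = 72.60 GPa, ρ = 2780 kg/m³
  aluminum alloy: M = 1.50×10⁻³
  titanium alloy: M = 1.08×10⁻³
  alloy steel: M = 0.756×10⁻³
  brass: M = 0.560×10⁻³
The maximum is for aluminum alloy.

aluminum alloy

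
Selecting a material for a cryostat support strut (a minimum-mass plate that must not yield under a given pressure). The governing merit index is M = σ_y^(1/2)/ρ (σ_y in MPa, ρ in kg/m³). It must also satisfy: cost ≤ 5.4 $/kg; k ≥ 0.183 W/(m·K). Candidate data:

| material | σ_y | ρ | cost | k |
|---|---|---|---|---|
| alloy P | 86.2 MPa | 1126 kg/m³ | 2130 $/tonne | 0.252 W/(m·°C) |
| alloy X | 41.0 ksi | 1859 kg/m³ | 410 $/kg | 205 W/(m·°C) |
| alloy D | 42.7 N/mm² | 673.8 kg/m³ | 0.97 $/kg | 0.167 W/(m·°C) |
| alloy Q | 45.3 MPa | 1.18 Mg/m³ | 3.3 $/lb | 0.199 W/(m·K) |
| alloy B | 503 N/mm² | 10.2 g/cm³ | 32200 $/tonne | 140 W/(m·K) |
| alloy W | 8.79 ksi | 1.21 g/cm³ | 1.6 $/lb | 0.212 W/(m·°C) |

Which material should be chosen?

Screen on constraints: cost ≤ 5.4 $/kg; k ≥ 0.183 W/(m·K). Survivors: alloy P, alloy W.
Putting every candidate on a common basis:
  alloy P: σ_y = 86.20 MPa, ρ = 1126 kg/m³
  alloy W: σ_y = 60.60 MPa, ρ = 1210 kg/m³
  alloy P: M = 8.25×10⁻³
  alloy W: M = 6.43×10⁻³
Alloy P ranks first.

alloy P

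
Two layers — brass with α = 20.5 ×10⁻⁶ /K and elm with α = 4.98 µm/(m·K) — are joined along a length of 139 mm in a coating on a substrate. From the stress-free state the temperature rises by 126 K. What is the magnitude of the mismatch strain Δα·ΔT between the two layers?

Δα = |20.5 − 4.98|×10⁻⁶/K = 15.5×10⁻⁶/K.
Mismatch strain = Δα·ΔT = 15.5×10⁻⁶ × 126.0 = 1.96×10⁻³.

1.96×10⁻³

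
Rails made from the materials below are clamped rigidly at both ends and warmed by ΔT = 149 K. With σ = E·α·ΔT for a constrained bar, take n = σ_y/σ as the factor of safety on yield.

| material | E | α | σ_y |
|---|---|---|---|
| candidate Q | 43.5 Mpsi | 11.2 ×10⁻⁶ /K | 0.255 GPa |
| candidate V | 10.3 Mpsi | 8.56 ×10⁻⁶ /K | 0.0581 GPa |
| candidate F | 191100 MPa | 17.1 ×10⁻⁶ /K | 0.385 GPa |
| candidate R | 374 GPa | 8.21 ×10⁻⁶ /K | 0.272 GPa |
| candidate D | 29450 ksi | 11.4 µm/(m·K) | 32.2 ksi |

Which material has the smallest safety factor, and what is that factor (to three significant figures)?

Converting E to GPa, α to ×10⁻⁶/K, σ_y to MPa, then σ and n for each:
  candidate Q: E = 299.9, α = 11.2, σ_y = 255.0 → σ = 501 MPa, n = 0.509
  candidate V: E = 71.02, α = 8.56, σ_y = 58.10 → σ = 90.6 MPa, n = 0.641
  candidate F: E = 191.1, α = 17.1, σ_y = 385.0 → σ = 487 MPa, n = 0.791
  candidate R: E = 374.0, α = 8.21, σ_y = 272.0 → σ = 458 MPa, n = 0.595
  candidate D: E = 203.1, α = 11.4, σ_y = 222.0 → σ = 345 MPa, n = 0.644
Smallest n: candidate Q with n = 0.509.

candidate Q, n = 0.509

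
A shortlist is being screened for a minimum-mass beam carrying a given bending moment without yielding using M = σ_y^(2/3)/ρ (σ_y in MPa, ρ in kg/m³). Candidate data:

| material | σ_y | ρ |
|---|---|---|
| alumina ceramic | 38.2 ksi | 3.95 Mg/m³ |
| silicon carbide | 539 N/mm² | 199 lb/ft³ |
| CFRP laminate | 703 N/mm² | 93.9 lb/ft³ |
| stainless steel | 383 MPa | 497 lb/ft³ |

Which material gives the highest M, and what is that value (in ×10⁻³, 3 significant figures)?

Convert each candidate to consistent units, then evaluate M:
  alumina ceramic: σ_y = 263.4 MPa, ρ = 3950 kg/m³
  silicon carbide: σ_y = 539.0 MPa, ρ = 3188 kg/m³
  CFRP laminate: σ_y = 703.0 MPa, ρ = 1504 kg/m³
  stainless steel: σ_y = 383.0 MPa, ρ = 7961 kg/m³
  CFRP laminate: M = 52.6×10⁻³
  silicon carbide: M = 20.8×10⁻³
  alumina ceramic: M = 10.4×10⁻³
  stainless steel: M = 6.62×10⁻³
CFRP laminate has the largest M.

CFRP laminate, M = 52.6×10⁻³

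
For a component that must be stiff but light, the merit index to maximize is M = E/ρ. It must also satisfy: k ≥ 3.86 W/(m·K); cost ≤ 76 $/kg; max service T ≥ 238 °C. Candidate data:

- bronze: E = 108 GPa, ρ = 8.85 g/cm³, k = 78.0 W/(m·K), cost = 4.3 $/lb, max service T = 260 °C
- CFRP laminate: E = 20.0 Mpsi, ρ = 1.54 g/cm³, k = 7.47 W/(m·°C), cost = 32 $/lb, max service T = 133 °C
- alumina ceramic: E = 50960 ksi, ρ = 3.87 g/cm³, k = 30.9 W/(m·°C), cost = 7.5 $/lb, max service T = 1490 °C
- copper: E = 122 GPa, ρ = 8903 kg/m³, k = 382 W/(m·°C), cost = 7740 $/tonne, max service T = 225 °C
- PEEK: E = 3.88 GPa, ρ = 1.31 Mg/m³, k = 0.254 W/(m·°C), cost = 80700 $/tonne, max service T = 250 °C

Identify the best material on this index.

Screen on constraints: k ≥ 3.86 W/(m·K); cost ≤ 76 $/kg; max service T ≥ 238 °C. Survivors: bronze, alumina ceramic.
Putting every candidate on a common basis:
  bronze: E = 108.0 GPa, ρ = 8850 kg/m³
  alumina ceramic: E = 351.4 GPa, ρ = 3870 kg/m³
  alumina ceramic: M = 90.8 MN·m/kg
  bronze: M = 12.2 MN·m/kg
The maximum is for alumina ceramic.

alumina ceramic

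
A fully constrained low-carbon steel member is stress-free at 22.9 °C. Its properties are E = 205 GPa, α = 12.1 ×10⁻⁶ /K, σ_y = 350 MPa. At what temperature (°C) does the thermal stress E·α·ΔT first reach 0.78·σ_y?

E·α·ΔT = 273.0 MPa ⇒ ΔT = 273.0 / (205.0×10³ × 12.1×10⁻⁶) = 110.1 K.
T = 22.9 + 110.1 = 133.0 °C.

133 °C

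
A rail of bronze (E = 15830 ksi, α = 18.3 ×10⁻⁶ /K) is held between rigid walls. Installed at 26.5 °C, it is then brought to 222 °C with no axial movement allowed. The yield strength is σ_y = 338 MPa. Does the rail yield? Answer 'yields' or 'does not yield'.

yields

E = 15830 ksi = 109.1 GPa.
ΔT = 195.5 K. Constrained thermal stress σ = E·α·ΔT = 109.1×10³ MPa × 18.3×10⁻⁶ × 195.5 = 390 MPa (compressive).
Compare to σ_y = 338 MPa: σ ≥ σ_y, so it yields.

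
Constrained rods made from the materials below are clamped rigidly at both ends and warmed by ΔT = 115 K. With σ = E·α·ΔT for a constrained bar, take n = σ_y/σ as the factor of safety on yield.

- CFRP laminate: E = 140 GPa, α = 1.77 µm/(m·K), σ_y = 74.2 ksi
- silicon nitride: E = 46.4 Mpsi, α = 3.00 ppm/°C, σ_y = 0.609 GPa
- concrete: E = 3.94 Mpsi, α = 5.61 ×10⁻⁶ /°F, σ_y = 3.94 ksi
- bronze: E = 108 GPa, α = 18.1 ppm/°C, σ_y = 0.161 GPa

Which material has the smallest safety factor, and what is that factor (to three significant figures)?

bronze, n = 0.716

Per material, after unit conversion:
  CFRP laminate: E = 140.0, α = 1.77, σ_y = 511.6 → σ = 28.5 MPa, n = 18.0
  silicon nitride: E = 319.9, α = 3.00, σ_y = 609.0 → σ = 110 MPa, n = 5.52
  concrete: E = 27.17, α = 10.1, σ_y = 27.17 → σ = 31.5 MPa, n = 0.861
  bronze: E = 108.0, α = 18.1, σ_y = 161.0 → σ = 225 MPa, n = 0.716
Smallest n: bronze with n = 0.716.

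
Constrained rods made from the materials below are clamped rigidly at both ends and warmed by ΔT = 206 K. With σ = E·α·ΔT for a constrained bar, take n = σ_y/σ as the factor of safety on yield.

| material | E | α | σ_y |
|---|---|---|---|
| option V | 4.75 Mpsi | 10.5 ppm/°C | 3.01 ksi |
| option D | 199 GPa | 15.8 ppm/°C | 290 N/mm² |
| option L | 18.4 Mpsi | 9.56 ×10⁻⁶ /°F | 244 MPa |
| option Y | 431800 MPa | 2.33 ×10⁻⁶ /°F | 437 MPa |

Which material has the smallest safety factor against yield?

option V

Converting E to GPa, α to ×10⁻⁶/K, σ_y to MPa, then σ and n for each:
  option V: E = 32.75, α = 10.5, σ_y = 20.75 → σ = 70.8 MPa, n = 0.293
  option D: E = 199.0, α = 15.8, σ_y = 290.0 → σ = 648 MPa, n = 0.448
  option L: E = 126.9, α = 17.2, σ_y = 244.0 → σ = 450 MPa, n = 0.543
  option Y: E = 431.8, α = 4.19, σ_y = 437.0 → σ = 373 MPa, n = 1.17
Option V has the lowest safety factor, n = 0.293.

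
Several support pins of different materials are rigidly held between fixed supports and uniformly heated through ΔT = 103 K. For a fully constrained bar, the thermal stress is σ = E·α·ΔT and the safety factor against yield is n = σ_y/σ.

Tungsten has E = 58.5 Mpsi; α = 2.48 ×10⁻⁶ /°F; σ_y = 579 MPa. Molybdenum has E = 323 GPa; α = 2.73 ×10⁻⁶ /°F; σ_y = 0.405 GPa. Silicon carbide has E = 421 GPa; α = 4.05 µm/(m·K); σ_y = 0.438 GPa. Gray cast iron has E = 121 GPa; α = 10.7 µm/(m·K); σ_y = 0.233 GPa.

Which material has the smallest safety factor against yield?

In consistent units (E in GPa, α in ×10⁻⁶/K, σ_y in MPa):
  tungsten: E = 403.3, α = 4.46, σ_y = 579.0 → σ = 185 MPa, n = 3.12
  molybdenum: E = 323.0, α = 4.91, σ_y = 405.0 → σ = 163 MPa, n = 2.48
  silicon carbide: E = 421.0, α = 4.05, σ_y = 438.0 → σ = 176 MPa, n = 2.49
  gray cast iron: E = 121.0, α = 10.7, σ_y = 233.0 → σ = 133 MPa, n = 1.75
Smallest n: gray cast iron with n = 1.75.

gray cast iron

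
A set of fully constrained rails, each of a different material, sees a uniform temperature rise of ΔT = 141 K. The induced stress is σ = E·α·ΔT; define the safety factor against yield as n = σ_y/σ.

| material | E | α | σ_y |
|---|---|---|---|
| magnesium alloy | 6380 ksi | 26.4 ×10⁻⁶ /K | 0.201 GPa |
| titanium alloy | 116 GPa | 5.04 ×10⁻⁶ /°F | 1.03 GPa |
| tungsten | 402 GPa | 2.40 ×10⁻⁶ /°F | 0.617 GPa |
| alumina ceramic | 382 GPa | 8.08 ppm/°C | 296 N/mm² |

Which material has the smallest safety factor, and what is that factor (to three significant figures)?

alumina ceramic, n = 0.680

Per material, after unit conversion:
  magnesium alloy: E = 43.99, α = 26.4, σ_y = 201.0 → σ = 164 MPa, n = 1.23
  titanium alloy: E = 116.0, α = 9.07, σ_y = 1030 → σ = 148 MPa, n = 6.94
  tungsten: E = 402.0, α = 4.32, σ_y = 617.0 → σ = 245 MPa, n = 2.52
  alumina ceramic: E = 382.0, α = 8.08, σ_y = 296.0 → σ = 435 MPa, n = 0.680
Smallest n: alumina ceramic with n = 0.680.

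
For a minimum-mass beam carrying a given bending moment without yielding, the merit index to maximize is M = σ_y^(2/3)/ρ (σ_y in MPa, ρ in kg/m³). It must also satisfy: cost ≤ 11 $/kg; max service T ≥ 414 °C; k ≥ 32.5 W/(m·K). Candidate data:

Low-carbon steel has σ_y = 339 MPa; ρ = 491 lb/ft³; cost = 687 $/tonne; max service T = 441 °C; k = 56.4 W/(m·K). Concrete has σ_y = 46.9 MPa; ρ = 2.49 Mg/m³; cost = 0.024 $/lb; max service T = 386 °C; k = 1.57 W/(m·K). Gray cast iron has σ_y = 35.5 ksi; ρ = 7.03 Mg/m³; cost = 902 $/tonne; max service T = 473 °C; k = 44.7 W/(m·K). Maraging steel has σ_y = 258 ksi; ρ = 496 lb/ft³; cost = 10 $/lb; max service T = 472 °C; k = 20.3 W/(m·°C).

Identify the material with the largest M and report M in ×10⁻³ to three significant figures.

low-carbon steel, M = 6.18×10⁻³

Screen on constraints: cost ≤ 11 $/kg; max service T ≥ 414 °C; k ≥ 32.5 W/(m·K). Survivors: low-carbon steel, gray cast iron.
In SI units:
  low-carbon steel: σ_y = 339.0 MPa, ρ = 7865 kg/m³
  gray cast iron: σ_y = 244.8 MPa, ρ = 7030 kg/m³
  low-carbon steel: M = 6.18×10⁻³
  gray cast iron: M = 5.57×10⁻³
Highest index: low-carbon steel.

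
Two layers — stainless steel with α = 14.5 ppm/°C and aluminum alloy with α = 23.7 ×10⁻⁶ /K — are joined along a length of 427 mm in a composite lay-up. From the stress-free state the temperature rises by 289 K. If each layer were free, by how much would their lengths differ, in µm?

Δα = |14.5 − 23.7|×10⁻⁶/K = 9.20×10⁻⁶/K.
ΔL_mismatch = Δα·L·ΔT = 9.20×10⁻⁶ × 427.0 mm × 289.0 K = 1140 µm.

1140 µm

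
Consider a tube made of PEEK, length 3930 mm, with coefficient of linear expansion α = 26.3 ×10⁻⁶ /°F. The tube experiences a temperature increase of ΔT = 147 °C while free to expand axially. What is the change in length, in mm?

27.3 mm

Convert α: 26.3×10⁻⁶/°F × (9/5) = 47.3×10⁻⁶/K.
ΔL = α·L₀·ΔT = 47.3×10⁻⁶ × 3930 mm × 147.0 K = 27.3 mm.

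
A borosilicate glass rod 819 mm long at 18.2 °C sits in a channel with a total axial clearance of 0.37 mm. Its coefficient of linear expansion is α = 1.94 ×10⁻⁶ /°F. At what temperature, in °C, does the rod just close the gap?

α = 1.94×10⁻⁶/°F × 9/5 = 3.49×10⁻⁶/K.
α·L₀·ΔT = 0.37 mm ⇒ ΔT = 0.37 / (3.49×10⁻⁶ × 819.0) = 129.4 K.
T = 18.2 + 129.4 = 147.6 °C.

148 °C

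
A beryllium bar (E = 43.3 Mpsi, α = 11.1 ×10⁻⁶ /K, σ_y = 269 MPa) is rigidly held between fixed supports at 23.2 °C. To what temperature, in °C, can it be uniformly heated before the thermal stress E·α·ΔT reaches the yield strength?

E = 43.3 Mpsi = 298.5 GPa.
E·α·ΔT = 269.0 MPa ⇒ ΔT = 269.0 / (298.5×10³ × 11.1×10⁻⁶) = 81.18 K.
T = 23.2 + 81.18 = 104.4 °C.

104 °C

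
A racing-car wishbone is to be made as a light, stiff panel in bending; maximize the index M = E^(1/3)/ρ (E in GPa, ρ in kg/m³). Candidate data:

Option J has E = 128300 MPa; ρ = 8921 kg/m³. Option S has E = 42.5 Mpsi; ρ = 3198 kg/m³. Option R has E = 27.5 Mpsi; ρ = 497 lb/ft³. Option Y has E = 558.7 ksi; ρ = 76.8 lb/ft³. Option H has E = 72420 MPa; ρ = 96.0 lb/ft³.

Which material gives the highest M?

option H

Normalizing units and computing the index:
  option J: E = 128.3 GPa, ρ = 8921 kg/m³
  option S: E = 293.0 GPa, ρ = 3198 kg/m³
  option R: E = 189.6 GPa, ρ = 7961 kg/m³
  option Y: E = 3.852 GPa, ρ = 1230 kg/m³
  option H: E = 72.42 GPa, ρ = 1538 kg/m³
  option H: M = 2.71×10⁻³
  option S: M = 2.08×10⁻³
  option Y: M = 1.27×10⁻³
  option R: M = 0.722×10⁻³
  option J: M = 0.565×10⁻³
Option H ranks first.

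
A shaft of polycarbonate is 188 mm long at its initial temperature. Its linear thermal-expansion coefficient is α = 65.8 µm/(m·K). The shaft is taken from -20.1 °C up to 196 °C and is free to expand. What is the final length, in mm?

190.67 mm

ΔT = 196 − (-20.1) = 216.1 K.
ΔL = α·L₀·ΔT = 65.8×10⁻⁶ × 188 mm × 216.1 K = 2.67 mm.
L = L₀ + ΔL = 188 + 2.67 = 190.67 mm.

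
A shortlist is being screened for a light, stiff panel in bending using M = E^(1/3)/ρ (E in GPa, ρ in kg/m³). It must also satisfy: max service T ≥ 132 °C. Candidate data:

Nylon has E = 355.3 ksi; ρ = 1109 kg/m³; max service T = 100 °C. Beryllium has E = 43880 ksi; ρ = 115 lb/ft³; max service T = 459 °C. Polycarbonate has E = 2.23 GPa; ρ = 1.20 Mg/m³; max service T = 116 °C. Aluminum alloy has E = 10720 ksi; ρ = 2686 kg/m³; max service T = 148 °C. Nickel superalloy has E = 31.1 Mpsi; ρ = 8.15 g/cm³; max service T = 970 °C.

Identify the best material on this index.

Screen on constraints: max service T ≥ 132 °C. Survivors: beryllium, aluminum alloy, nickel superalloy.
Normalizing units and computing the index:
  beryllium: E = 302.5 GPa, ρ = 1842 kg/m³
  aluminum alloy: E = 73.91 GPa, ρ = 2686 kg/m³
  nickel superalloy: E = 214.4 GPa, ρ = 8150 kg/m³
  beryllium: M = 3.64×10⁻³
  aluminum alloy: M = 1.56×10⁻³
  nickel superalloy: M = 0.734×10⁻³
Beryllium has the largest M.

beryllium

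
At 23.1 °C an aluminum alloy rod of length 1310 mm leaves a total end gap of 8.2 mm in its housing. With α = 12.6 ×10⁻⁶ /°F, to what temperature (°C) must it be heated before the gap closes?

299 °C

α = 12.6×10⁻⁶/°F × 9/5 = 22.7×10⁻⁶/K.
α·L₀·ΔT = 8.2 mm ⇒ ΔT = 8.2 / (22.7×10⁻⁶ × 1310.0) = 276.0 K.
T = 23.1 + 276.0 = 299.1 °C.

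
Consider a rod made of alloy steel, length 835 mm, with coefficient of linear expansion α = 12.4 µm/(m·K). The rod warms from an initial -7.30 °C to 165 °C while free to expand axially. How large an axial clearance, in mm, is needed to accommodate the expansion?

1.78 mm

ΔT = 165 − (-7.30) = 172.3 K.
ΔL = α·L₀·ΔT = 12.4×10⁻⁶ × 835 mm × 172.3 K = 1.78 mm.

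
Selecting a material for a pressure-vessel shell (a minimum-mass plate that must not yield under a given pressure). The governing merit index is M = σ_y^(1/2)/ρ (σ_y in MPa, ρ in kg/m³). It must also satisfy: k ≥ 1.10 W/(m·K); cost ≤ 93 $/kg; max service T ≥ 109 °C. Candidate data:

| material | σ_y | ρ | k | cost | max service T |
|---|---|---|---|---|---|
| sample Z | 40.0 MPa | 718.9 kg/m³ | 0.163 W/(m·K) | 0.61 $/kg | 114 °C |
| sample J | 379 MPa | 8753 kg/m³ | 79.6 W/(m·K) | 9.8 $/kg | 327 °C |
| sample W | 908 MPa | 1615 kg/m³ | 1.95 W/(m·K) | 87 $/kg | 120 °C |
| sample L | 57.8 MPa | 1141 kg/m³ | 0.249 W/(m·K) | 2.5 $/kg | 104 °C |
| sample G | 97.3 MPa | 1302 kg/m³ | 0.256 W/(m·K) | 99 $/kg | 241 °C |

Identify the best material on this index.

Screen on constraints: k ≥ 1.10 W/(m·K); cost ≤ 93 $/kg; max service T ≥ 109 °C. Survivors: sample J, sample W.
Computing M directly (units already consistent):
  sample W: M = 18.7×10⁻³
  sample J: M = 2.22×10⁻³
The maximum is for sample W.

sample W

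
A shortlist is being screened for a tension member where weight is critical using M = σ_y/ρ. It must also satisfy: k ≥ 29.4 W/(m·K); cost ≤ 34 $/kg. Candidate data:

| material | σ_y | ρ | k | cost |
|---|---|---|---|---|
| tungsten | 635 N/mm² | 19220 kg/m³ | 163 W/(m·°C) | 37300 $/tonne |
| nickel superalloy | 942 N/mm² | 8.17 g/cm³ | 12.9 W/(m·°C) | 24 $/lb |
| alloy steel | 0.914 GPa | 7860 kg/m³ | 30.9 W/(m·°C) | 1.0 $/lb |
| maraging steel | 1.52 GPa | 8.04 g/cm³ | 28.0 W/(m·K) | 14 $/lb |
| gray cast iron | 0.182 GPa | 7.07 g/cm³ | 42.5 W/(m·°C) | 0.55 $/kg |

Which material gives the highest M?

alloy steel

Screen on constraints: k ≥ 29.4 W/(m·K); cost ≤ 34 $/kg. Survivors: alloy steel, gray cast iron.
In SI units:
  alloy steel: σ_y = 914.0 MPa, ρ = 7860 kg/m³
  gray cast iron: σ_y = 182.0 MPa, ρ = 7070 kg/m³
  alloy steel: M = 116 kN·m/kg
  gray cast iron: M = 25.7 kN·m/kg
Alloy steel ranks first.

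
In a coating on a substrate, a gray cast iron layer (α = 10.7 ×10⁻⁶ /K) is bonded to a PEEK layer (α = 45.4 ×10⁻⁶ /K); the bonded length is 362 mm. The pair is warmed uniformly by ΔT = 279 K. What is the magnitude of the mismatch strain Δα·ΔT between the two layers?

Δα = |10.7 − 45.4|×10⁻⁶/K = 34.7×10⁻⁶/K.
Mismatch strain = Δα·ΔT = 34.7×10⁻⁶ × 279.0 = 9.68×10⁻³.

9.68×10⁻³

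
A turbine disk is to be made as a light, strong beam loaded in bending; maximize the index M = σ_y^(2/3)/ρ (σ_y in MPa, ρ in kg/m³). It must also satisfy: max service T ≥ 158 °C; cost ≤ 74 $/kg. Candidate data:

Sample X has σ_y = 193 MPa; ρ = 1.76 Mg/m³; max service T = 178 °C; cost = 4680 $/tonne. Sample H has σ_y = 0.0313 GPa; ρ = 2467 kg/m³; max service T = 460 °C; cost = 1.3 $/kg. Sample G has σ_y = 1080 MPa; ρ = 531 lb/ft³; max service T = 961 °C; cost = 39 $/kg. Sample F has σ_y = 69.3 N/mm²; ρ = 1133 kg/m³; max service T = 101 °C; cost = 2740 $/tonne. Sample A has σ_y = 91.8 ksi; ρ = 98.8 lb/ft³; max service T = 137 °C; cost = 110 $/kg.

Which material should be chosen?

sample X

Screen on constraints: max service T ≥ 158 °C; cost ≤ 74 $/kg. Survivors: sample X, sample H, sample G.
In SI units:
  sample X: σ_y = 193.0 MPa, ρ = 1760 kg/m³
  sample H: σ_y = 31.30 MPa, ρ = 2467 kg/m³
  sample G: σ_y = 1080 MPa, ρ = 8506 kg/m³
  sample X: M = 19.0×10⁻³
  sample G: M = 12.4×10⁻³
  sample H: M = 4.03×10⁻³
Sample X ranks first.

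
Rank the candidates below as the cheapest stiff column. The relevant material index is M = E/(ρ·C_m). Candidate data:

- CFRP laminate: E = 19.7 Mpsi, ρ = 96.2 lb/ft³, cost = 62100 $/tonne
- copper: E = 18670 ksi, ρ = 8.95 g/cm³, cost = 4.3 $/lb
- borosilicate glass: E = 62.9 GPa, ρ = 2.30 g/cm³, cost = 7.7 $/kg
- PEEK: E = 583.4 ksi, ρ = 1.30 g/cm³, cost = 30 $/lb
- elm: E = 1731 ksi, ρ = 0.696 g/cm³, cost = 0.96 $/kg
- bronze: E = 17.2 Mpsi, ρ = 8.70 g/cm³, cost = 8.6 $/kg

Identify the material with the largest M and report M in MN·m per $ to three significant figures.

elm, M = 17.9 MN·m per $

Putting every candidate on a common basis:
  CFRP laminate: E = 135.8 GPa, ρ = 1541 kg/m³, cost = 62.10 $/kg
  copper: E = 128.7 GPa, ρ = 8950 kg/m³, cost = 9.480 $/kg
  borosilicate glass: E = 62.90 GPa, ρ = 2300 kg/m³, cost = 7.700 $/kg
  PEEK: E = 4.022 GPa, ρ = 1300 kg/m³, cost = 66.14 $/kg
  elm: E = 11.93 GPa, ρ = 696.0 kg/m³, cost = 0.9600 $/kg
  bronze: E = 118.6 GPa, ρ = 8700 kg/m³, cost = 8.600 $/kg
  elm: M = 17.9 MN·m per $
  borosilicate glass: M = 3.55 MN·m per $
  bronze: M = 1.59 MN·m per $
  copper: M = 1.52 MN·m per $
  CFRP laminate: M = 1.42 MN·m per $
  PEEK: M = 0.0468 MN·m per $
The maximum is for elm.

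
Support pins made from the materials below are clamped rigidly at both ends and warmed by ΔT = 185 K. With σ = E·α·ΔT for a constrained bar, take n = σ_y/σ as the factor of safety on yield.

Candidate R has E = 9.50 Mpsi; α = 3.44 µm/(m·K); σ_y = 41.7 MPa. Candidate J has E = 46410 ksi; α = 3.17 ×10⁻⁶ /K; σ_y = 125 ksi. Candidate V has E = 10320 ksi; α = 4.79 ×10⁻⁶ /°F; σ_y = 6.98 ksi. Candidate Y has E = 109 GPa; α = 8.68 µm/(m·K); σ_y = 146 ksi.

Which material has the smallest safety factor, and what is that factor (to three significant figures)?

candidate V, n = 0.424

Per material, after unit conversion:
  candidate R: E = 65.50, α = 3.44, σ_y = 41.70 → σ = 41.7 MPa, n = 1.00
  candidate J: E = 320.0, α = 3.17, σ_y = 861.8 → σ = 188 MPa, n = 4.59
  candidate V: E = 71.15, α = 8.62, σ_y = 48.13 → σ = 113 MPa, n = 0.424
  candidate Y: E = 109.0, α = 8.68, σ_y = 1007 → σ = 175 MPa, n = 5.75
The minimum is candidate V at n = 0.424.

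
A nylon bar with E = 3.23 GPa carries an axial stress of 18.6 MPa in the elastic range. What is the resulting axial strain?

5.76×10⁻³

ε = σ/E = 18.6 / 3230 = 5.76×10⁻³.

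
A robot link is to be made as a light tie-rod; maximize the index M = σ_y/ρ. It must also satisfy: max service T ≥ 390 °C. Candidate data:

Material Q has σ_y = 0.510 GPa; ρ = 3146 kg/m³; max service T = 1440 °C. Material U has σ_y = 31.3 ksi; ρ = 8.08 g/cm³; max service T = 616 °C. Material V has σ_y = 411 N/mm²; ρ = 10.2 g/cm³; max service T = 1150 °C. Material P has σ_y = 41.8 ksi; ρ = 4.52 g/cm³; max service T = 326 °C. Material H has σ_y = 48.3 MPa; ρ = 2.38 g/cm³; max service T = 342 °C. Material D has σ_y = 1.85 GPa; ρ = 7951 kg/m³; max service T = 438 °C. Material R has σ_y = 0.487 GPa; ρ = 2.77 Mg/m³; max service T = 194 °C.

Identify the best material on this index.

Screen on constraints: max service T ≥ 390 °C. Survivors: material Q, material U, material V, material D.
Convert each candidate to consistent units, then evaluate M:
  material Q: σ_y = 510.0 MPa, ρ = 3146 kg/m³
  material U: σ_y = 215.8 MPa, ρ = 8080 kg/m³
  material V: σ_y = 411.0 MPa, ρ = 10200 kg/m³
  material D: σ_y = 1850 MPa, ρ = 7951 kg/m³
  material D: M = 233 kN·m/kg
  material Q: M = 162 kN·m/kg
  material V: M = 40.3 kN·m/kg
  material U: M = 26.7 kN·m/kg
The maximum is for material D.

material D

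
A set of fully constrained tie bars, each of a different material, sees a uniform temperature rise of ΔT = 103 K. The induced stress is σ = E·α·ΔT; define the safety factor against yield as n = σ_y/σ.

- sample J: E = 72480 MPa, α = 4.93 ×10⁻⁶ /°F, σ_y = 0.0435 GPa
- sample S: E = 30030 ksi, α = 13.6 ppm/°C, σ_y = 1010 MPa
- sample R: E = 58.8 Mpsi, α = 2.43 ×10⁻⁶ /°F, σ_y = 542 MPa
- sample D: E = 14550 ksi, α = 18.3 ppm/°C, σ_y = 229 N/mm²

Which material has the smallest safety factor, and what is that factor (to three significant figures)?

Per material, after unit conversion:
  sample J: E = 72.48, α = 8.87, σ_y = 43.50 → σ = 66.2 MPa, n = 0.657
  sample S: E = 207.0, α = 13.6, σ_y = 1010 → σ = 290 MPa, n = 3.48
  sample R: E = 405.4, α = 4.37, σ_y = 542.0 → σ = 183 MPa, n = 2.97
  sample D: E = 100.3, α = 18.3, σ_y = 229.0 → σ = 189 MPa, n = 1.21
Sample J has the lowest safety factor, n = 0.657.

sample J, n = 0.657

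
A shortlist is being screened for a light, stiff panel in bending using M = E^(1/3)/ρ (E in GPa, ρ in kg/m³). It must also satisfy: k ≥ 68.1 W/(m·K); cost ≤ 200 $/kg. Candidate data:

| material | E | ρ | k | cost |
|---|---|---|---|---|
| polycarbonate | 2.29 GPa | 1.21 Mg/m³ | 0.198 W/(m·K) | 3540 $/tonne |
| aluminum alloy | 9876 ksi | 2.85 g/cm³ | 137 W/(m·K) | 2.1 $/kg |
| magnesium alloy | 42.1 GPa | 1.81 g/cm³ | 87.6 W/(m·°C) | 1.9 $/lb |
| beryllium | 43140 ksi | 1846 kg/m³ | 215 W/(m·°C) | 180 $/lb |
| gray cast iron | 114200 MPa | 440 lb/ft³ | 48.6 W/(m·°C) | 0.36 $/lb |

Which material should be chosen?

magnesium alloy

Screen on constraints: k ≥ 68.1 W/(m·K); cost ≤ 200 $/kg. Survivors: aluminum alloy, magnesium alloy.
After converting to SI:
  aluminum alloy: E = 68.09 GPa, ρ = 2850 kg/m³
  magnesium alloy: E = 42.10 GPa, ρ = 1810 kg/m³
  magnesium alloy: M = 1.92×10⁻³
  aluminum alloy: M = 1.43×10⁻³
Magnesium alloy ranks first.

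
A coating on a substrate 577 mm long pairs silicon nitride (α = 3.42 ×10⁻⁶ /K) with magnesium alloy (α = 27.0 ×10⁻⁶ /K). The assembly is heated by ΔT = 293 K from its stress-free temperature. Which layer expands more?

α(silicon nitride) = 3.42×10⁻⁶/K vs α(magnesium alloy) = 27.0×10⁻⁶/K.
Higher α expands more for the same ΔT: magnesium alloy.

magnesium alloy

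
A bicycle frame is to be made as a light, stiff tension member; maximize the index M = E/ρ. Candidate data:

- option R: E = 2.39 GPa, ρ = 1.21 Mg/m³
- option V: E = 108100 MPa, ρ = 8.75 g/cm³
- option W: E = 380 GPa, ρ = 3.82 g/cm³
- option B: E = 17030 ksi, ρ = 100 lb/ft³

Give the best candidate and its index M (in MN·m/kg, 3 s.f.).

option W, M = 99.5 MN·m/kg

Normalizing units and computing the index:
  option R: E = 2.390 GPa, ρ = 1210 kg/m³
  option V: E = 108.1 GPa, ρ = 8750 kg/m³
  option W: E = 380.0 GPa, ρ = 3820 kg/m³
  option B: E = 117.4 GPa, ρ = 1602 kg/m³
  option W: M = 99.5 MN·m/kg
  option B: M = 73.3 MN·m/kg
  option V: M = 12.4 MN·m/kg
  option R: M = 1.98 MN·m/kg
Highest index: option W.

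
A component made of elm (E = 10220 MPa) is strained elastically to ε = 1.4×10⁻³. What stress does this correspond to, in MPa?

E = 10220 MPa = 10.22 GPa.
σ = E·ε = 10220 MPa × 1.4×10⁻³ = 14.3 MPa.

14.3 MPa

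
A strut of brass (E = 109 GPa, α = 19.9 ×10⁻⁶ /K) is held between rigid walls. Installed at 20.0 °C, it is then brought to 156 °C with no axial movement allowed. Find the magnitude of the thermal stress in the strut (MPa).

295 MPa

ΔT = 136.0 K. Constrained thermal stress σ = E·α·ΔT = 109.0×10³ MPa × 19.9×10⁻⁶ × 136.0 = 295 MPa (compressive).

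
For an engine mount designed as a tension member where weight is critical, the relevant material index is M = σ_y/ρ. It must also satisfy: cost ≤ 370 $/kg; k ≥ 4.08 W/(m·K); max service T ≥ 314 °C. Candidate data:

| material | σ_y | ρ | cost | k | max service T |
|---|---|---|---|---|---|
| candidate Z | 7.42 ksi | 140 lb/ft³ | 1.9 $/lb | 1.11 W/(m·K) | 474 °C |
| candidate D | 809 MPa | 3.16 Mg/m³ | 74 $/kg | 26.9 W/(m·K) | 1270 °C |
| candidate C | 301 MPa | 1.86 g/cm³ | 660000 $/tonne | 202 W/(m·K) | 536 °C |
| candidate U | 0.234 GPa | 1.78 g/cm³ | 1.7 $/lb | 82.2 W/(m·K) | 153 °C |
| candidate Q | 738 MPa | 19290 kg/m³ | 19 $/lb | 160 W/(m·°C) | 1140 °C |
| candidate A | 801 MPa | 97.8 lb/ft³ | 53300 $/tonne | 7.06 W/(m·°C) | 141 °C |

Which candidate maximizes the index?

candidate D

Screen on constraints: cost ≤ 370 $/kg; k ≥ 4.08 W/(m·K); max service T ≥ 314 °C. Survivors: candidate D, candidate Q.
Putting every candidate on a common basis:
  candidate D: σ_y = 809.0 MPa, ρ = 3160 kg/m³
  candidate Q: σ_y = 738.0 MPa, ρ = 19290 kg/m³
  candidate D: M = 256 kN·m/kg
  candidate Q: M = 38.3 kN·m/kg
Highest index: candidate D.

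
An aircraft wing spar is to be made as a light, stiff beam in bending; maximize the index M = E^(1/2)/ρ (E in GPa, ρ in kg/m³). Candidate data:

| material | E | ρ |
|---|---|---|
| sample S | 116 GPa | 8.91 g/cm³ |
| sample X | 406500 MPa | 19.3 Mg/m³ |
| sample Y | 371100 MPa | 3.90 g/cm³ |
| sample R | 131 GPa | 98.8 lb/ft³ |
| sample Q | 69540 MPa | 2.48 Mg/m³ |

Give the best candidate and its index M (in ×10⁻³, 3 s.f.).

sample R, M = 7.23×10⁻³

Convert each candidate to consistent units, then evaluate M:
  sample S: E = 116.0 GPa, ρ = 8910 kg/m³
  sample X: E = 406.5 GPa, ρ = 19300 kg/m³
  sample Y: E = 371.1 GPa, ρ = 3900 kg/m³
  sample R: E = 131.0 GPa, ρ = 1583 kg/m³
  sample Q: E = 69.54 GPa, ρ = 2480 kg/m³
  sample R: M = 7.23×10⁻³
  sample Y: M = 4.94×10⁻³
  sample Q: M = 3.36×10⁻³
  sample S: M = 1.21×10⁻³
  sample X: M = 1.04×10⁻³
Sample R ranks first.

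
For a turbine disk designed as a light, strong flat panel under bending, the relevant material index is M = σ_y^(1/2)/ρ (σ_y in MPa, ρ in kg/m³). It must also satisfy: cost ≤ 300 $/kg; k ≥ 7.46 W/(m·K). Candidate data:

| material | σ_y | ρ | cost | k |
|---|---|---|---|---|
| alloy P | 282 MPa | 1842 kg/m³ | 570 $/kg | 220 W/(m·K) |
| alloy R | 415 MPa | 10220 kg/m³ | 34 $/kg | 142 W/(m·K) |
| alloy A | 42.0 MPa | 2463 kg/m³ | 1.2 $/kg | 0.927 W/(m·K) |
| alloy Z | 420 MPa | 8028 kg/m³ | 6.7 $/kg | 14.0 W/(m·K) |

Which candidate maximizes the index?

alloy Z

Screen on constraints: cost ≤ 300 $/kg; k ≥ 7.46 W/(m·K). Survivors: alloy R, alloy Z.
Computing M directly (units already consistent):
  alloy Z: M = 2.55×10⁻³
  alloy R: M = 1.99×10⁻³
Highest index: alloy Z.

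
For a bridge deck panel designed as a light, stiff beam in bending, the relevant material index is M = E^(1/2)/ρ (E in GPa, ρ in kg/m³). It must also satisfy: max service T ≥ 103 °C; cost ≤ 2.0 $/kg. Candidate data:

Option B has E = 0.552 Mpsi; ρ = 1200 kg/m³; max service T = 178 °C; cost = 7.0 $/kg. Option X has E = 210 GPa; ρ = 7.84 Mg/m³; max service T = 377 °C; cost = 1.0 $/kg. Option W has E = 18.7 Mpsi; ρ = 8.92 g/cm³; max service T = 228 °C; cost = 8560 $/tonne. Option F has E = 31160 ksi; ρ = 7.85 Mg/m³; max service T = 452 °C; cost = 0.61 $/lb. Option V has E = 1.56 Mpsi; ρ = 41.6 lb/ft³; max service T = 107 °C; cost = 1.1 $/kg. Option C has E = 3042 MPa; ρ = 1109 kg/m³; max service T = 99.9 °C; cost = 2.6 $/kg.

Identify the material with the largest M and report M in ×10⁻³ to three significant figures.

option V, M = 4.92×10⁻³

Screen on constraints: max service T ≥ 103 °C; cost ≤ 2.0 $/kg. Survivors: option X, option F, option V.
Putting every candidate on a common basis:
  option X: E = 210.0 GPa, ρ = 7840 kg/m³
  option F: E = 214.8 GPa, ρ = 7850 kg/m³
  option V: E = 10.76 GPa, ρ = 666.4 kg/m³
  option V: M = 4.92×10⁻³
  option F: M = 1.87×10⁻³
  option X: M = 1.85×10⁻³
Highest index: option V.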